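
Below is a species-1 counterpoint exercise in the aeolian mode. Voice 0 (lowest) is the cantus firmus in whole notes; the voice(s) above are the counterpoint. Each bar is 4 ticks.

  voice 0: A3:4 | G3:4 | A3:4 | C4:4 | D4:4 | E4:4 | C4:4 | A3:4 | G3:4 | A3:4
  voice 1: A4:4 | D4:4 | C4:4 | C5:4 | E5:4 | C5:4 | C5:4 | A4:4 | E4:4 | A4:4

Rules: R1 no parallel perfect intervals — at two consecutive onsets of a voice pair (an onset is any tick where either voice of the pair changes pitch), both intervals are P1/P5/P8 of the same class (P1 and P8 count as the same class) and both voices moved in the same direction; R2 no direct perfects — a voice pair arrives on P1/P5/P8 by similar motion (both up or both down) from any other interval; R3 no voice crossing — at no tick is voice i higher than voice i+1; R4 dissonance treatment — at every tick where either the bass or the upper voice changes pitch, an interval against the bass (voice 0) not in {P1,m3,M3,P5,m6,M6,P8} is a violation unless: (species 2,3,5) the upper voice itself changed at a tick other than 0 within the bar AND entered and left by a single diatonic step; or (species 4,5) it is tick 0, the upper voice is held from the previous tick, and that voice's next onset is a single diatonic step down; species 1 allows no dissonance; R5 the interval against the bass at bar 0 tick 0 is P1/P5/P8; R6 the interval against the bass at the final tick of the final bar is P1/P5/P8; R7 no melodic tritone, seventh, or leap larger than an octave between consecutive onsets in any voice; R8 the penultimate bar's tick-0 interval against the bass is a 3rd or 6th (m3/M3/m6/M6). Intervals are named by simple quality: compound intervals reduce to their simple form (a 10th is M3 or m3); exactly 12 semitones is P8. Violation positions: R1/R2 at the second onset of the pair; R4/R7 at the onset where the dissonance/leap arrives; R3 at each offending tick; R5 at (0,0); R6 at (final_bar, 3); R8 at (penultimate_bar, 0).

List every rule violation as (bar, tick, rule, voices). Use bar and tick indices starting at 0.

bar 0: v0=A3 v1=A4 downbeat P8
bar 1: v0=G3 v1=D4 downbeat P5
bar 2: v0=A3 v1=C4 downbeat m3
bar 3: v0=C4 v1=C5 downbeat P8
bar 4: v0=D4 v1=E5 downbeat M2
bar 5: v0=E4 v1=C5 downbeat m6
bar 6: v0=C4 v1=C5 downbeat P8
bar 7: v0=A3 v1=A4 downbeat P8
bar 8: v0=G3 v1=E4 downbeat M6
bar 9: v0=A3 v1=A4 downbeat P8
  -> R2 @ bar 1 tick 0 v(0, 1): A3/A4 P8 -> G3/D4 P5 similar
  -> R2 @ bar 3 tick 0 v(0, 1): A3/C4 m3 -> C4/C5 P8 similar
  -> R4 @ bar 4 tick 0 v(0, 1): D4/E5 M2 untreated
  -> R1 @ bar 7 tick 0 v(0, 1): C4/C5 P8 -> A3/A4 P8 similar
  -> R2 @ bar 9 tick 0 v(0, 1): G3/E4 M6 -> A3/A4 P8 similar

(1, 0, R2, (0, 1))
(3, 0, R2, (0, 1))
(4, 0, R4, (0, 1))
(7, 0, R1, (0, 1))
(9, 0, R2, (0, 1))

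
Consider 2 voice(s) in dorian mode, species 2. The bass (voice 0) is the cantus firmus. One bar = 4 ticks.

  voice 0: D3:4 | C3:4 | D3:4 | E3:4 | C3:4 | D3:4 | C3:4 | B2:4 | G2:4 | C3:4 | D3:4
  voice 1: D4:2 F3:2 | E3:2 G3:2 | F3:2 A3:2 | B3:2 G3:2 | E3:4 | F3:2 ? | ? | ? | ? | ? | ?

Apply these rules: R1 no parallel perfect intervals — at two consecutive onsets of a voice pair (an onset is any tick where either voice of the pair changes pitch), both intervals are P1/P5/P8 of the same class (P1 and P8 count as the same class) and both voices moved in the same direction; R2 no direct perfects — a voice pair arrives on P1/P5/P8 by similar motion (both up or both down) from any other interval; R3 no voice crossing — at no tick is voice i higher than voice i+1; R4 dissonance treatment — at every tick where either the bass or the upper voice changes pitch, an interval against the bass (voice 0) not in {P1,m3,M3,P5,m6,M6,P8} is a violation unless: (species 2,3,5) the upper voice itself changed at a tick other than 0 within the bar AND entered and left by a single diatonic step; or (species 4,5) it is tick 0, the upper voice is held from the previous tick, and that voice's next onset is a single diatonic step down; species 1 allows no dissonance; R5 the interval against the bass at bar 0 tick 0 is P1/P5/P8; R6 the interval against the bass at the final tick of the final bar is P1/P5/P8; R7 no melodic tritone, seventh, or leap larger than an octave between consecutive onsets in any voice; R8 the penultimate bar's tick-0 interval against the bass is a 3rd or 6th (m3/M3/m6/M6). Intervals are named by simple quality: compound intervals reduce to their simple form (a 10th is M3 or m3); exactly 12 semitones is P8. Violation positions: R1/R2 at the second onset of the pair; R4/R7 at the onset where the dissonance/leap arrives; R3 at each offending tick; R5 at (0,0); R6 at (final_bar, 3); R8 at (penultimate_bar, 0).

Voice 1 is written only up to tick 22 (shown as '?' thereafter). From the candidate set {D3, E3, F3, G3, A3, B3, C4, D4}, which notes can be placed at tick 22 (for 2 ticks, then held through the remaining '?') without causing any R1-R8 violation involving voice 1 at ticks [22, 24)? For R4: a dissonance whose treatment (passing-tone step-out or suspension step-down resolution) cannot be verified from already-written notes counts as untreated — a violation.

D3: legal
E3: violates R4
F3: legal
G3: violates R4
A3: legal
B3: violates R7
C4: violates R4
D4: legal

{A3, D3, D4, F3}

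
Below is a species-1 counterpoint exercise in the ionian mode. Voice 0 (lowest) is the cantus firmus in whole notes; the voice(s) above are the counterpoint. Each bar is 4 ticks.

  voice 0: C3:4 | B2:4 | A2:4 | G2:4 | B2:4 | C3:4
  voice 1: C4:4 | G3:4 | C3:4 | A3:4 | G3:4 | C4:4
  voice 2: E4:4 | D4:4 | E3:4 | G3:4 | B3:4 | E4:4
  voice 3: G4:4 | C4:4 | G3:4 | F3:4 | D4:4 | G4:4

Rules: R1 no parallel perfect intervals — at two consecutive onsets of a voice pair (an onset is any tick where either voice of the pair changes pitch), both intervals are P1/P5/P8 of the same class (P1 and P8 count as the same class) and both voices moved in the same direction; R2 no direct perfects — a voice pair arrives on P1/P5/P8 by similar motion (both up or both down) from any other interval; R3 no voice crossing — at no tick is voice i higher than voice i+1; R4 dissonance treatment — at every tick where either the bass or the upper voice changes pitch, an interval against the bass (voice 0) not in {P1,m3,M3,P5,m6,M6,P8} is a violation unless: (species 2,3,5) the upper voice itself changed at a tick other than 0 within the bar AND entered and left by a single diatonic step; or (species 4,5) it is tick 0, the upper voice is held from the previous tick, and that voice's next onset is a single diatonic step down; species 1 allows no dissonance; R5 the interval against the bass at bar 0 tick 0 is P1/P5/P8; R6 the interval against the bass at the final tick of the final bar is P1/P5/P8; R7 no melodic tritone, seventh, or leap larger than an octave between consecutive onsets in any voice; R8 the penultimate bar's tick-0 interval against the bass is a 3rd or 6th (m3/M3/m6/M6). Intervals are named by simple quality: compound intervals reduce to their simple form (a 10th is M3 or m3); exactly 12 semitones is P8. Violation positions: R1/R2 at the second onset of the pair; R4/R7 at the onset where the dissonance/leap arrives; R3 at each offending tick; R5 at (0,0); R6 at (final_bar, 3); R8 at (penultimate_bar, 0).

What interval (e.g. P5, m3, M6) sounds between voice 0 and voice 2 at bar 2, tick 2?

P5

voice 0=A2 voice 2=E3 -> P5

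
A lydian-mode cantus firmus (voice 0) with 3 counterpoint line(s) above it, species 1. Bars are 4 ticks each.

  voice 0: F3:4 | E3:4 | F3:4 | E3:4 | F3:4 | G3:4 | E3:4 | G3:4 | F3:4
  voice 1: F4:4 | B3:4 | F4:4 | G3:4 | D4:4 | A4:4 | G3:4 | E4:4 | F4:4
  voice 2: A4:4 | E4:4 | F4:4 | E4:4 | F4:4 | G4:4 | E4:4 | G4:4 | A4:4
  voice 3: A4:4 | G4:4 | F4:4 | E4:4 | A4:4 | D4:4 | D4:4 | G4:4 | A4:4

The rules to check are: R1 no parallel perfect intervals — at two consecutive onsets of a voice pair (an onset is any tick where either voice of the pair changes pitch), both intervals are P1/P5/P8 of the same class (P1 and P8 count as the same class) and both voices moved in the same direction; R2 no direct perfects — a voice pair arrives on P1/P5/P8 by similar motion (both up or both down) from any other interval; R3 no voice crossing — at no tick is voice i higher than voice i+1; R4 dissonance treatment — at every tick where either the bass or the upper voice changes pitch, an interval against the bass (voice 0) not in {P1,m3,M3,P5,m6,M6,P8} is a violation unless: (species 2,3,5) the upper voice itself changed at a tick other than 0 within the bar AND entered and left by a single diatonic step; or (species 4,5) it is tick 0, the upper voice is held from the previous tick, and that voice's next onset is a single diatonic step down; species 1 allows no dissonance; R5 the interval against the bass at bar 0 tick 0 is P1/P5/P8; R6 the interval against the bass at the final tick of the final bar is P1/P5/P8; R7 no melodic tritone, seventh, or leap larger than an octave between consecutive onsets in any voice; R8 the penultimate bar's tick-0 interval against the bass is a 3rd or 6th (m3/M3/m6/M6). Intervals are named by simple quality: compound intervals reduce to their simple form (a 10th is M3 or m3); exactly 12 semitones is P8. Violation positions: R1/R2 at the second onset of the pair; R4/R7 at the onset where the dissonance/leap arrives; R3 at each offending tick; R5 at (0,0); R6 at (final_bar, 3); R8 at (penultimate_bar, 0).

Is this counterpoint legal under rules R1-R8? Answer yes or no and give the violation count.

bar 0: v0=F3 v1=F4 v2=A4 v3=A4 (M3)
bar 1: v0=E3 v1=B3 v2=E4 v3=G4 (m3)
bar 2: v0=F3 v1=F4 v2=F4 v3=F4 (P8)
bar 3: v0=E3 v1=G3 v2=E4 v3=E4 (P8)
bar 4: v0=F3 v1=D4 v2=F4 v3=A4 (M3)
bar 5: v0=G3 v1=A4 v2=G4 v3=D4 (P5)
bar 6: v0=E3 v1=G3 v2=E4 v3=D4 (m7)
bar 7: v0=G3 v1=E4 v2=G4 v3=G4 (P8)
bar 8: v0=F3 v1=F4 v2=A4 v3=A4 (M3)
  R5 @ bar0.0: opens on M3
  R5 @ bar0.0: opens on M3
  R2 @ bar1.0: F3/F4 P8 -> E3/B3 P5 similar
  R2 @ bar1.0: F3/A4 M3 -> E3/E4 P8 similar
  R7 @ bar1.0: F4->B3 leap 6st
  R1 @ bar2.0: E3/E4 P8 -> F3/F4 P8 similar
  R2 @ bar2.0: E3/B3 P5 -> F3/F4 P8 similar
  R2 @ bar2.0: B3/E4 P4 -> F4/F4 P1 similar
  R7 @ bar2.0: B3->F4 leap 6st
  R1 @ bar3.0: F3/F4 P8 -> E3/E4 P8 similar
  R1 @ bar3.0: F3/F4 P8 -> E3/E4 P8 similar
  R1 @ bar3.0: F4/F4 P1 -> E4/E4 P1 similar
  R7 @ bar3.0: F4->G3 leap 10st
  R1 @ bar4.0: E3/E4 P8 -> F3/F4 P8 similar
  R2 @ bar4.0: G3/E4 M6 -> D4/A4 P5 similar
  R1 @ bar5.0: F3/F4 P8 -> G3/G4 P8 similar
  R3 @ bar5.0: A4 above G4
  R3 @ bar5.0: G4 above D4
  R4 @ bar5.0: G3/A4 M2 untreated
  R3 @ bar5.1: A4 above G4
  R3 @ bar5.1: G4 above D4
  R3 @ bar5.2: A4 above G4
  R3 @ bar5.2: G4 above D4
  R3 @ bar5.3: A4 above G4
  R3 @ bar5.3: G4 above D4
  R1 @ bar6.0: G3/G4 P8 -> E3/E4 P8 similar
  R3 @ bar6.0: E4 above D4
  R4 @ bar6.0: E3/D4 m7 untreated
  R7 @ bar6.0: A4->G3 leap 14st
  R3 @ bar6.1: E4 above D4
  R3 @ bar6.2: E4 above D4
  R3 @ bar6.3: E4 above D4
  R1 @ bar7.0: E3/E4 P8 -> G3/G4 P8 similar
  R2 @ bar7.0: E3/D4 m7 -> G3/G4 P8 similar
  R2 @ bar7.0: E4/D4 M2 -> G4/G4 P1 similar
  R8 @ bar7.0: penult P8 not 3rd/6th
  R8 @ bar7.0: penult P8 not 3rd/6th
  R1 @ bar8.0: G4/G4 P1 -> A4/A4 P1 similar
  R6 @ bar8.3: closes on M3
  R6 @ bar8.3: closes on M3

No (40 violations)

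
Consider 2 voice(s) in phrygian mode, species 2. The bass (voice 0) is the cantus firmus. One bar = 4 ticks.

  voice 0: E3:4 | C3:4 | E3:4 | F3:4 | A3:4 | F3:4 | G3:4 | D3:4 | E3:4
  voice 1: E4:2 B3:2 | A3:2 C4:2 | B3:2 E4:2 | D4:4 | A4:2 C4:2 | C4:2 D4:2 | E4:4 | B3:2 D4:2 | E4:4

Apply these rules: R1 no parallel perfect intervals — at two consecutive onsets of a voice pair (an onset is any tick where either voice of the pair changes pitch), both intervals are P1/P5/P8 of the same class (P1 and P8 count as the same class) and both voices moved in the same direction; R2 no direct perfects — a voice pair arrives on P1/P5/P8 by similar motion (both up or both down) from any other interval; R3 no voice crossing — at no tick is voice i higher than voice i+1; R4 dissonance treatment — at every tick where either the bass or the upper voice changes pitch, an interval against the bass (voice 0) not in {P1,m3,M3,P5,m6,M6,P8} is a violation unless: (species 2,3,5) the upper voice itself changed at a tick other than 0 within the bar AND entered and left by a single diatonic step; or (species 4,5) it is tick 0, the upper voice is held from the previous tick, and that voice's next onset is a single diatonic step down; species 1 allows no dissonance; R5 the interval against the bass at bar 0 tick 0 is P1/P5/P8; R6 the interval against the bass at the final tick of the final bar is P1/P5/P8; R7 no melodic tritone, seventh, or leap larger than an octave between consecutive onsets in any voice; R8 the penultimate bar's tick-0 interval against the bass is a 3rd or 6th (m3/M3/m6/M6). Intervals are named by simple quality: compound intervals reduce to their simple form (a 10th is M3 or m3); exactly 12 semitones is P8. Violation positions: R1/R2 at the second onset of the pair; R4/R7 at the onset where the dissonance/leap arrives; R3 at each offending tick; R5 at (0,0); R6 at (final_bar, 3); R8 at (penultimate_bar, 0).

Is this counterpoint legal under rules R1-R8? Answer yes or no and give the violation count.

No (2 violations)

bar 0: v0=E3 v1=E4 (P8)
bar 1: v0=C3 v1=A3 (M6)
bar 2: v0=E3 v1=B3 (P5)
bar 3: v0=F3 v1=D4 (M6)
bar 4: v0=A3 v1=A4 (P8)
bar 5: v0=F3 v1=C4 (P5)
bar 6: v0=G3 v1=E4 (M6)
bar 7: v0=D3 v1=B3 (M6)
bar 8: v0=E3 v1=E4 (P8)
  R2 @ bar4.0: F3/D4 M6 -> A3/A4 P8 similar
  R1 @ bar8.0: D3/D4 P8 -> E3/E4 P8 similar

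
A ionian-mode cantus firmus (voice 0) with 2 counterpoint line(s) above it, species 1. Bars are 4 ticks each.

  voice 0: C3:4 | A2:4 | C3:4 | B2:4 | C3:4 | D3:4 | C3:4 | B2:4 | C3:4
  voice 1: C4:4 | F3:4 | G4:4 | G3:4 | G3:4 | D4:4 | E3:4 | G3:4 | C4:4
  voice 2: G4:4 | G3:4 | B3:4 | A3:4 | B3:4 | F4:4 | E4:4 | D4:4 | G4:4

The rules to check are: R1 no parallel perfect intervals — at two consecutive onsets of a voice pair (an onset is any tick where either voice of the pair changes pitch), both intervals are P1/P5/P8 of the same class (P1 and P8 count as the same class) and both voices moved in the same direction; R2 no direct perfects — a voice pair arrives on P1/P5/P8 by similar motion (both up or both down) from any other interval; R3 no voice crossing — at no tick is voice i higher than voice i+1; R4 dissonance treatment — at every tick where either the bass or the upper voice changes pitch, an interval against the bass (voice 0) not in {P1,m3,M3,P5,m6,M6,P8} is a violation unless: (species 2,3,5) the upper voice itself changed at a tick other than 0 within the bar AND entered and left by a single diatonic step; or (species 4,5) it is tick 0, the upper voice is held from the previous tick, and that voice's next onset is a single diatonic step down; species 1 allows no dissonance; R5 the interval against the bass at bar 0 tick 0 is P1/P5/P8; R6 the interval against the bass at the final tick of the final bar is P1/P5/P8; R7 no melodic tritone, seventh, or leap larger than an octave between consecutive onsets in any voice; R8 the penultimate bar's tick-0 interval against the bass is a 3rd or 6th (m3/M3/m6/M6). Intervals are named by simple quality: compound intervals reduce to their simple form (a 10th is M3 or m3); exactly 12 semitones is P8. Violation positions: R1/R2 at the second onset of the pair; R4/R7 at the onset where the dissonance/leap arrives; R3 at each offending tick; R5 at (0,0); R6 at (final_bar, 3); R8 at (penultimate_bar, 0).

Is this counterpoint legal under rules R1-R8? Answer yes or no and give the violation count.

bar 0: v0=C3 v1=C4 v2=G4 (P5)
bar 1: v0=A2 v1=F3 v2=G3 (m7)
bar 2: v0=C3 v1=G4 v2=B3 (M7)
bar 3: v0=B2 v1=G3 v2=A3 (m7)
bar 4: v0=C3 v1=G3 v2=B3 (M7)
bar 5: v0=D3 v1=D4 v2=F4 (m3)
bar 6: v0=C3 v1=E3 v2=E4 (M3)
bar 7: v0=B2 v1=G3 v2=D4 (m3)
bar 8: v0=C3 v1=C4 v2=G4 (P5)
  R4 @ bar1.0: A2/G3 m7 untreated
  R2 @ bar2.0: A2/F3 m6 -> C3/G4 P5 similar
  R3 @ bar2.0: G4 above B3
  R4 @ bar2.0: C3/B3 M7 untreated
  R7 @ bar2.0: F3->G4 leap 14st
  R3 @ bar2.1: G4 above B3
  R3 @ bar2.2: G4 above B3
  R3 @ bar2.3: G4 above B3
  R4 @ bar3.0: B2/A3 m7 untreated
  R4 @ bar4.0: C3/B3 M7 untreated
  R2 @ bar5.0: C3/G3 P5 -> D3/D4 P8 similar
  R7 @ bar5.0: B3->F4 leap 6st
  R2 @ bar6.0: D4/F4 m3 -> E3/E4 P8 similar
  R7 @ bar6.0: D4->E3 leap 10st
  R1 @ bar8.0: G3/D4 P5 -> C4/G4 P5 similar
  R2 @ bar8.0: B2/G3 m6 -> C3/C4 P8 similar
  R2 @ bar8.0: B2/D4 m3 -> C3/G4 P5 similar

No (17 violations)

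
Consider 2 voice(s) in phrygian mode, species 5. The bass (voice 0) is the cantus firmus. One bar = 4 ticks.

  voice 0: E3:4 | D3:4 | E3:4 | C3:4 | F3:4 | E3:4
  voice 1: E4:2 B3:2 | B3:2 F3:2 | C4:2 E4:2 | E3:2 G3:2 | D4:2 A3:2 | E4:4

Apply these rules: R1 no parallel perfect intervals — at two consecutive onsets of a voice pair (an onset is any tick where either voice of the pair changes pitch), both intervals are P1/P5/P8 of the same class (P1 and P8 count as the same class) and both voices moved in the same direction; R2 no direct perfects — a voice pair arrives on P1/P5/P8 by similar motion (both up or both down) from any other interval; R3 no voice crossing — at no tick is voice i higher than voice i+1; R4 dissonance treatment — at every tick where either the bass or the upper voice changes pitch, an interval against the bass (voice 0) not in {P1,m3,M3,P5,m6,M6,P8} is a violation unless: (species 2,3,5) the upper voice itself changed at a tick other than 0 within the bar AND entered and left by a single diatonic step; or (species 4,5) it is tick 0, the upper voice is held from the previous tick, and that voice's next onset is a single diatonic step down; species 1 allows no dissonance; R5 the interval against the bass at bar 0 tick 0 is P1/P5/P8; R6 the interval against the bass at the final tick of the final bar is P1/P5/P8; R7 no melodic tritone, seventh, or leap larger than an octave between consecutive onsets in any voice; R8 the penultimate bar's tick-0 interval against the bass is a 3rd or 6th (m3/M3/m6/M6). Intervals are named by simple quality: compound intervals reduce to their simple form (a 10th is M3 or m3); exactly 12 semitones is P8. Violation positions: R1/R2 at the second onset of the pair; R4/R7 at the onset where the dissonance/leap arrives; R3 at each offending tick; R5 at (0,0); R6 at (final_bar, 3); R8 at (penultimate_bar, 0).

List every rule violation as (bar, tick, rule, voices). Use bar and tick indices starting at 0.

bar 0: v0=E3 v1=E4 downbeat P8
bar 1: v0=D3 v1=B3 downbeat M6
bar 2: v0=E3 v1=C4 downbeat m6
bar 3: v0=C3 v1=E3 downbeat M3
bar 4: v0=F3 v1=D4 downbeat M6
bar 5: v0=E3 v1=E4 downbeat P8
  -> R7 @ bar 1 tick 2 v(1,): B3->F3 leap 6st

(1, 2, R7, (1,))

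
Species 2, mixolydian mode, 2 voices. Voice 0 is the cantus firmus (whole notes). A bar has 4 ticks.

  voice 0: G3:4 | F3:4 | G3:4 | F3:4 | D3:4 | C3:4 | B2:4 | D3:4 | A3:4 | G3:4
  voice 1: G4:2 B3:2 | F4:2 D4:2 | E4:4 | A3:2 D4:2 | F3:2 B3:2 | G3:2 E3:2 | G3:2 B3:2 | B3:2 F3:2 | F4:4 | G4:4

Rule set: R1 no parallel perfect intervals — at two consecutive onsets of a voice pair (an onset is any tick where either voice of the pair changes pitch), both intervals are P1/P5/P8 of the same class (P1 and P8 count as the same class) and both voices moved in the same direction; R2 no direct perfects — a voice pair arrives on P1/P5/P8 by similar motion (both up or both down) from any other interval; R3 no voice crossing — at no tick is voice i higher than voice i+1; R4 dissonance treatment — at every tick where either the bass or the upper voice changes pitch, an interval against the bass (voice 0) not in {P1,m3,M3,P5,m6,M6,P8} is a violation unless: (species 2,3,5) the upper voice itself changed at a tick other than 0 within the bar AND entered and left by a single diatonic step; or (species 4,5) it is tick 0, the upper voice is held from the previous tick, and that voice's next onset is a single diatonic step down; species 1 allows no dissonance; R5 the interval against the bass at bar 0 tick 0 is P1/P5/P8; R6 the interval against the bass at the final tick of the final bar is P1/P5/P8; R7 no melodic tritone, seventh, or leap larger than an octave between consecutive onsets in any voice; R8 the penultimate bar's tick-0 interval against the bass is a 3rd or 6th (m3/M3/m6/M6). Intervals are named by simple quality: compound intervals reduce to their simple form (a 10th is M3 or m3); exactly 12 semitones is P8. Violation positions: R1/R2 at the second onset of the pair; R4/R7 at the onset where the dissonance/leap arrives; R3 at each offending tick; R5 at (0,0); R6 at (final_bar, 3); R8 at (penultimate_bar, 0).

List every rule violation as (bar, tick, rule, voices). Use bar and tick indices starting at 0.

bar 0: v0=G3 v1=G4 downbeat P8
bar 1: v0=F3 v1=F4 downbeat P8
bar 2: v0=G3 v1=E4 downbeat M6
bar 3: v0=F3 v1=A3 downbeat M3
bar 4: v0=D3 v1=F3 downbeat m3
bar 5: v0=C3 v1=G3 downbeat P5
bar 6: v0=B2 v1=G3 downbeat m6
bar 7: v0=D3 v1=B3 downbeat M6
bar 8: v0=A3 v1=F4 downbeat m6
bar 9: v0=G3 v1=G4 downbeat P8
  -> R7 @ bar 1 tick 0 v(1,): B3->F4 leap 6st
  -> R7 @ bar 4 tick 2 v(1,): F3->B3 leap 6st
  -> R2 @ bar 5 tick 0 v(0, 1): D3/B3 M6 -> C3/G3 P5 similar
  -> R7 @ bar 7 tick 2 v(1,): B3->F3 leap 6st

(1, 0, R7, (1,))
(4, 2, R7, (1,))
(5, 0, R2, (0, 1))
(7, 2, R7, (1,))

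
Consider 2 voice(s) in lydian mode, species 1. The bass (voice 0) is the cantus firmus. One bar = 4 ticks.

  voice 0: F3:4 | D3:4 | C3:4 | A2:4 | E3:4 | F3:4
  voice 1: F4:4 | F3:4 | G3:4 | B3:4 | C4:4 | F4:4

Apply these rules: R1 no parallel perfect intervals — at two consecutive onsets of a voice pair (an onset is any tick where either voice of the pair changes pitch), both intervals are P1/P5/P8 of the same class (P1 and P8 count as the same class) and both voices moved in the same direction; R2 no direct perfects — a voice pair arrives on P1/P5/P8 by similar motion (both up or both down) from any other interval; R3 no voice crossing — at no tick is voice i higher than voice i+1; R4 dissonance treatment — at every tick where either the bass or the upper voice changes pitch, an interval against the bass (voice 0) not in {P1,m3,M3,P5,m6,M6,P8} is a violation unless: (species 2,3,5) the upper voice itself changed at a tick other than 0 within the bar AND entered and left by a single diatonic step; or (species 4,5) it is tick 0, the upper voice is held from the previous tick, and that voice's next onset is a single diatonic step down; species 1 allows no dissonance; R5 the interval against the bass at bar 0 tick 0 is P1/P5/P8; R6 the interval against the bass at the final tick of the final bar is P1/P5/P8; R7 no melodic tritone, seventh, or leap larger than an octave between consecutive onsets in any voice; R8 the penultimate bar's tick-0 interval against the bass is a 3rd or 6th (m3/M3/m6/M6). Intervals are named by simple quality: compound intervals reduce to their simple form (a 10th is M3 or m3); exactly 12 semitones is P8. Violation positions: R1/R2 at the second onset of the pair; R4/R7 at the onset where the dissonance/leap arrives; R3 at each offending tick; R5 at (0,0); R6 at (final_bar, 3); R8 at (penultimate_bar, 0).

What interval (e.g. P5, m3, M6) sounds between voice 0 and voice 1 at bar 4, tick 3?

voice 0=E3 voice 1=C4 -> m6

m6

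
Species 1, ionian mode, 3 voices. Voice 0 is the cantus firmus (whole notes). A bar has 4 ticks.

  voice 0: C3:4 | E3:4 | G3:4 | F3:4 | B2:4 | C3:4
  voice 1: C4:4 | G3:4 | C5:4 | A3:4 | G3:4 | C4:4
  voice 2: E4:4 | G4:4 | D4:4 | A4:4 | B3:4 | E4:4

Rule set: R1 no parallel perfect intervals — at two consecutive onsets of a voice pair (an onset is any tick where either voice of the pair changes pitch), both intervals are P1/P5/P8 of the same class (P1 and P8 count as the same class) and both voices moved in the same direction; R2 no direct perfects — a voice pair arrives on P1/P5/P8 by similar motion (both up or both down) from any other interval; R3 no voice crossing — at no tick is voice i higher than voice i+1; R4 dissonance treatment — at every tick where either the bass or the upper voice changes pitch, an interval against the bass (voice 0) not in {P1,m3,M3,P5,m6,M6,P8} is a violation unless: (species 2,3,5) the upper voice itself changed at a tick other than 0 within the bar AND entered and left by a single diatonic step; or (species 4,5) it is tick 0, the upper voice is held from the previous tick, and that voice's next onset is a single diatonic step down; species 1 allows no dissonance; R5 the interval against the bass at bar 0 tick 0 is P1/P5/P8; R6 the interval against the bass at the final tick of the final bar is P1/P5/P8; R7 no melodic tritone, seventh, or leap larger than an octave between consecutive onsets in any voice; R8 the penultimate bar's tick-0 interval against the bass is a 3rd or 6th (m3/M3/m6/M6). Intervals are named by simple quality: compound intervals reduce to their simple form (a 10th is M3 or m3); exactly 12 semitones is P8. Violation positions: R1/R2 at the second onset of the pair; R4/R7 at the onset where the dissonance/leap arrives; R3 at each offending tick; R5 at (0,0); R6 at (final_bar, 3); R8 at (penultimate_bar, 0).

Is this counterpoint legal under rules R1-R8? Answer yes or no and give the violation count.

bar 0: v0=C3 v1=C4 v2=E4 (M3)
bar 1: v0=E3 v1=G3 v2=G4 (m3)
bar 2: v0=G3 v1=C5 v2=D4 (P5)
bar 3: v0=F3 v1=A3 v2=A4 (M3)
bar 4: v0=B2 v1=G3 v2=B3 (P8)
bar 5: v0=C3 v1=C4 v2=E4 (M3)
  R5 @ bar0.0: opens on M3
  R3 @ bar2.0: C5 above D4
  R4 @ bar2.0: G3/C5 P4 untreated
  R7 @ bar2.0: G3->C5 leap 17st
  R3 @ bar2.1: C5 above D4
  R3 @ bar2.2: C5 above D4
  R3 @ bar2.3: C5 above D4
  R7 @ bar3.0: C5->A3 leap 15st
  R2 @ bar4.0: F3/A4 M3 -> B2/B3 P8 similar
  R7 @ bar4.0: F3->B2 leap 6st
  R7 @ bar4.0: A4->B3 leap 10st
  R8 @ bar4.0: penult P8 not 3rd/6th
  R2 @ bar5.0: B2/G3 m6 -> C3/C4 P8 similar
  R6 @ bar5.3: closes on M3

No (14 violations)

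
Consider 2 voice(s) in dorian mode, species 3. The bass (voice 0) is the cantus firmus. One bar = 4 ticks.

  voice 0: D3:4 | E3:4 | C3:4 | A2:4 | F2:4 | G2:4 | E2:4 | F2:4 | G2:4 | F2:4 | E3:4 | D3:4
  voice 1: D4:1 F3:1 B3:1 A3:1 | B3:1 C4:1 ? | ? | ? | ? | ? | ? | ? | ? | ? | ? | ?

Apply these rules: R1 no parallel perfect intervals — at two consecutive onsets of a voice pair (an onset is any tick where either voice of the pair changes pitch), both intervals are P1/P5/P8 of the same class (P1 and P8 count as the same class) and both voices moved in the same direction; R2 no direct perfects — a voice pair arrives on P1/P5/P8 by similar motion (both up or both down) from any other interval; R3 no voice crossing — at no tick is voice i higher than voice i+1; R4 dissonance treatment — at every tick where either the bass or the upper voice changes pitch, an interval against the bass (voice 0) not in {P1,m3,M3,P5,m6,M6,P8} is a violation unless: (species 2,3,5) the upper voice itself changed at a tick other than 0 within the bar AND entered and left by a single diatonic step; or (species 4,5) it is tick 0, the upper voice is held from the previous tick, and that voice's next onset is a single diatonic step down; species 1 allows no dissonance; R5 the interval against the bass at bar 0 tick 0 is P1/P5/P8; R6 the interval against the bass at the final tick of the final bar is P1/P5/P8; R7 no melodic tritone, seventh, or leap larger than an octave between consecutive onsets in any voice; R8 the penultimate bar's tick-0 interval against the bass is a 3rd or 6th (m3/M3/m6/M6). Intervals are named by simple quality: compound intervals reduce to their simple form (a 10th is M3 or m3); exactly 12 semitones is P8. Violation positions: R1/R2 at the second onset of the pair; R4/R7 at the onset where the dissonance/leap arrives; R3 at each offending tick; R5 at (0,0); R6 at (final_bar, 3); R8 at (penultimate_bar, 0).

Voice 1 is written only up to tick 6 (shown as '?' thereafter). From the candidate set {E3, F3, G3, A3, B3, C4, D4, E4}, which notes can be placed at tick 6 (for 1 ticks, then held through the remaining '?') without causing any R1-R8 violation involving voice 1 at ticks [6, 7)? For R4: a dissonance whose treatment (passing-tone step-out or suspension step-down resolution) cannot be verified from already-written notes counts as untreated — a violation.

{B3, C4, E3, E4, G3}

E3: legal
F3: violates R4
G3: legal
A3: violates R4
B3: legal
C4: legal
D4: violates R4
E4: legal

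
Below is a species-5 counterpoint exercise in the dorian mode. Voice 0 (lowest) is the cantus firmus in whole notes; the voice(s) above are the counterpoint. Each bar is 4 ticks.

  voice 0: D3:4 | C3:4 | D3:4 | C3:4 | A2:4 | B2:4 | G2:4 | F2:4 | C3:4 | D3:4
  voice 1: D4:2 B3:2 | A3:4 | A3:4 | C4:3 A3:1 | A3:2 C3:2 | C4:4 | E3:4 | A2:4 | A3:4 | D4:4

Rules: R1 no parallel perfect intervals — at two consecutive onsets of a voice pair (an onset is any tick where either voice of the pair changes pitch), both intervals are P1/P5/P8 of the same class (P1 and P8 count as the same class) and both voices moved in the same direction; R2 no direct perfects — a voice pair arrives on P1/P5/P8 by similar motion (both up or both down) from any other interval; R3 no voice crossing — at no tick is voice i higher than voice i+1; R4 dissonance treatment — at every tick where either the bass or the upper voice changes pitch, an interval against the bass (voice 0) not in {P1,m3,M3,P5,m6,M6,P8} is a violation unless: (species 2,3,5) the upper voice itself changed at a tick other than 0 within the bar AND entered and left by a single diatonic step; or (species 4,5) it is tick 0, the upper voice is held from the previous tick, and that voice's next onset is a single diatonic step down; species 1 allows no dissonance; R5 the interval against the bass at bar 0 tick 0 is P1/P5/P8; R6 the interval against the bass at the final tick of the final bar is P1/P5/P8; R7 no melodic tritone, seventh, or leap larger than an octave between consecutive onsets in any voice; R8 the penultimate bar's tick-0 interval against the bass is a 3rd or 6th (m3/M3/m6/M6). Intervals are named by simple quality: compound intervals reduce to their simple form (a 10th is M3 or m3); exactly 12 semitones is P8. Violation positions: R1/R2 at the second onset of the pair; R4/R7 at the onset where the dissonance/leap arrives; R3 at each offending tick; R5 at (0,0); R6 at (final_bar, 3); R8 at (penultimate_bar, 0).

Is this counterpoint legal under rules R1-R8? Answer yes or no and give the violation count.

No (2 violations)

bar 0: v0=D3 v1=D4 (P8)
bar 1: v0=C3 v1=A3 (M6)
bar 2: v0=D3 v1=A3 (P5)
bar 3: v0=C3 v1=C4 (P8)
bar 4: v0=A2 v1=A3 (P8)
bar 5: v0=B2 v1=C4 (m2)
bar 6: v0=G2 v1=E3 (M6)
bar 7: v0=F2 v1=A2 (M3)
bar 8: v0=C3 v1=A3 (M6)
bar 9: v0=D3 v1=D4 (P8)
  R4 @ bar5.0: B2/C4 m2 untreated
  R2 @ bar9.0: C3/A3 M6 -> D3/D4 P8 similar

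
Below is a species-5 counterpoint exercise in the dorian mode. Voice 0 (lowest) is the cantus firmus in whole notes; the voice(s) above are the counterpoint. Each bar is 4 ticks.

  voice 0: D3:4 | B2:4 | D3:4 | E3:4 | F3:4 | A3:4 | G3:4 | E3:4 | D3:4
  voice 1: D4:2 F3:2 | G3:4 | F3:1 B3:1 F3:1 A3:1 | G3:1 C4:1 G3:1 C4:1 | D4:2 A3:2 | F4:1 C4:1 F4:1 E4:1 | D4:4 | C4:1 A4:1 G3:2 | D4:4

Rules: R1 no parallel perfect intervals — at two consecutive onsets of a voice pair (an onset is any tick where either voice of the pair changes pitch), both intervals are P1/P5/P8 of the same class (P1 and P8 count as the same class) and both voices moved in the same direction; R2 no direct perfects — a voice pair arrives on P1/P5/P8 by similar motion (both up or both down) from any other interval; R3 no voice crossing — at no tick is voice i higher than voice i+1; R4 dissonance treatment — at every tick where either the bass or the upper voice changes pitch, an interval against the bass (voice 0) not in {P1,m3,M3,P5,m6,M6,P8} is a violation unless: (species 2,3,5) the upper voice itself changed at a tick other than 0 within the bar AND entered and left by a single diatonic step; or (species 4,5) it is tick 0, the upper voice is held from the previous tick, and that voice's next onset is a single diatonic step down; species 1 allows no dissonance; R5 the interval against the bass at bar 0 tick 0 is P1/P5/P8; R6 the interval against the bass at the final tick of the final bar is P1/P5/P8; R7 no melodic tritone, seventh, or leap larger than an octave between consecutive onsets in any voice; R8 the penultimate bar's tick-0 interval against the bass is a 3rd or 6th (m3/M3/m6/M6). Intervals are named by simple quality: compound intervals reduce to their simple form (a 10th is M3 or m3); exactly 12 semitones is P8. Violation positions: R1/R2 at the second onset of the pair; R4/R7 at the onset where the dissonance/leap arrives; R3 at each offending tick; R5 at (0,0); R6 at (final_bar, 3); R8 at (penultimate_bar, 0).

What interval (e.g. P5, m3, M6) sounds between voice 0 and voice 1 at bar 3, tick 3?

m6

voice 0=E3 voice 1=C4 -> m6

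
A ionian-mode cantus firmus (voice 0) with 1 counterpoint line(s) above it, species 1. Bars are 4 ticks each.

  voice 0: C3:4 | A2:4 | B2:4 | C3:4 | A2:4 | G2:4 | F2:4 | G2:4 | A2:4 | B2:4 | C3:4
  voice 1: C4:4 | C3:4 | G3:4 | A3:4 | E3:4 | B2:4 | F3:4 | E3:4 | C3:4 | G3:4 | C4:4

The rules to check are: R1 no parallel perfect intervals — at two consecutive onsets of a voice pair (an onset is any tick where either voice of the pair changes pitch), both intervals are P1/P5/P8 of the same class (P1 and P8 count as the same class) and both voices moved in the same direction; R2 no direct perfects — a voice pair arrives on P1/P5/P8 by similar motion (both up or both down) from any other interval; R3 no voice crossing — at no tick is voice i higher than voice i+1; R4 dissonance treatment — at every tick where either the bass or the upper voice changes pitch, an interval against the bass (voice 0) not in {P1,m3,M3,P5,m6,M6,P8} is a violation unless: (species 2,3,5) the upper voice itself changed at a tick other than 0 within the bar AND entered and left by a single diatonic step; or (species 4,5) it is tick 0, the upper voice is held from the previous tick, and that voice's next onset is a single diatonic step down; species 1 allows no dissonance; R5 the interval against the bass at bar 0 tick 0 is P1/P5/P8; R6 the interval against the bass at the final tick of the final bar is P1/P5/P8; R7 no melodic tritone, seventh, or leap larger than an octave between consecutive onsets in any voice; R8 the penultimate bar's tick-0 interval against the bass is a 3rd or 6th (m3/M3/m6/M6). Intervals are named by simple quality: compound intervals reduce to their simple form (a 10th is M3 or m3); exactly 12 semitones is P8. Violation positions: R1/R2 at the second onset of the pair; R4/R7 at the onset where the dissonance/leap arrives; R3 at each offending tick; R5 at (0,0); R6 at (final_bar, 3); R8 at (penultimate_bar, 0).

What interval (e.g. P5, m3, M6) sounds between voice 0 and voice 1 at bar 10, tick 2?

voice 0=C3 voice 1=C4 -> P8

P8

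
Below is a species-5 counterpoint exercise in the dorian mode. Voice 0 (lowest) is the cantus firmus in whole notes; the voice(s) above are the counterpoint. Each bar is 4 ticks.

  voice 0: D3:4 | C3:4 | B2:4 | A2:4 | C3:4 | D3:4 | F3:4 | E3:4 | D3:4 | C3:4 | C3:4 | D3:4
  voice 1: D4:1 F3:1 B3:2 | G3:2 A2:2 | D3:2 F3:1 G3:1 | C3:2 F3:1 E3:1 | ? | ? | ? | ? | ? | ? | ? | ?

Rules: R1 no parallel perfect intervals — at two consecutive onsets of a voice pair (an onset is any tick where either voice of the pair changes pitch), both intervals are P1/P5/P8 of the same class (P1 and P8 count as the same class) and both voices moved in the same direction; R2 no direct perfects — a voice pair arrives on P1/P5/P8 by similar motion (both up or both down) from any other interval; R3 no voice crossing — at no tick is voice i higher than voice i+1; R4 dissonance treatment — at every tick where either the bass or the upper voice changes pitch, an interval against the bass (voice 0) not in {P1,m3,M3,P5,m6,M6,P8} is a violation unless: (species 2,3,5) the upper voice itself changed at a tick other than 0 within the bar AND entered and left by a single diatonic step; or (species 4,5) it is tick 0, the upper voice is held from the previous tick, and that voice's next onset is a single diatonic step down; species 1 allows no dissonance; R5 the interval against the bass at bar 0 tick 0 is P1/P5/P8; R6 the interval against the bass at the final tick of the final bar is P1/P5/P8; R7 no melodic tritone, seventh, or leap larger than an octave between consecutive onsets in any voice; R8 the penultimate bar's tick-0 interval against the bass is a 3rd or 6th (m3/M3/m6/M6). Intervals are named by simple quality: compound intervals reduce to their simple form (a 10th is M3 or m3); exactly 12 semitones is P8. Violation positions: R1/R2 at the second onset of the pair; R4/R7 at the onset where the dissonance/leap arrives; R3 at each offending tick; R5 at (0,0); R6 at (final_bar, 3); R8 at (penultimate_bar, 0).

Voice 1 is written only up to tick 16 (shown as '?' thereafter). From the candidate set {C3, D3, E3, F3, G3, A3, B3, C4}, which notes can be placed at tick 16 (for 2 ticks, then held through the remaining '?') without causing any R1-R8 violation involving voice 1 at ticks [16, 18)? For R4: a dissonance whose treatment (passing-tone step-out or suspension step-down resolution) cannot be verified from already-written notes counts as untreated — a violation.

C3: legal
D3: violates R4
E3: legal
F3: violates R4
G3: violates R1
A3: legal
B3: violates R4
C4: violates R2

{A3, C3, E3}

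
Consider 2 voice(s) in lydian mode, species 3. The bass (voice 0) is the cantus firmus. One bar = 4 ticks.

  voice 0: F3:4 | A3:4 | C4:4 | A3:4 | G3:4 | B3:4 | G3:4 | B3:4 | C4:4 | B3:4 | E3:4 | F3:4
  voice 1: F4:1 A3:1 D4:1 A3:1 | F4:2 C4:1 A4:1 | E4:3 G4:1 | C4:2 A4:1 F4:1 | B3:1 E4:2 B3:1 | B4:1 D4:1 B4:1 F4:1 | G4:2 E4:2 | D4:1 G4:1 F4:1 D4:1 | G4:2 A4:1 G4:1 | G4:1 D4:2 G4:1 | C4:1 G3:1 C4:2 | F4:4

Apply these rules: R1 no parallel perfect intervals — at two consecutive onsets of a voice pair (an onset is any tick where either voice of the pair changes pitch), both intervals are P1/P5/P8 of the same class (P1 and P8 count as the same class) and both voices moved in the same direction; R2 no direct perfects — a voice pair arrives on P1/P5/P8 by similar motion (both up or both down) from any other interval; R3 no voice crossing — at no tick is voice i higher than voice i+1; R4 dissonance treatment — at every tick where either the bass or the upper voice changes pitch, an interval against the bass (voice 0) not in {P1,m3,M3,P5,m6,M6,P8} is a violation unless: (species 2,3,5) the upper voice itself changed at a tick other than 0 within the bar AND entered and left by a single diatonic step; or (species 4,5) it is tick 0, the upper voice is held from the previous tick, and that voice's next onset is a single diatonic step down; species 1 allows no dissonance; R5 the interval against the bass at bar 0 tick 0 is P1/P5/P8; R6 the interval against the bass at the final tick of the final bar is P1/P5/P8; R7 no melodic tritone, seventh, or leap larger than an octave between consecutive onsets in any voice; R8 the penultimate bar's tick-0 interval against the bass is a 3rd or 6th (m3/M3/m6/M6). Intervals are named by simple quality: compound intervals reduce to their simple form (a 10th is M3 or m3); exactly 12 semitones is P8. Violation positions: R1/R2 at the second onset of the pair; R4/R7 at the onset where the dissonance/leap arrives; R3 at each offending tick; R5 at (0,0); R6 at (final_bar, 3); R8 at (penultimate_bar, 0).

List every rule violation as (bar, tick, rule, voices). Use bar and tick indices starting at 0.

bar 0: v0=F3 v1=F4 downbeat P8
bar 1: v0=A3 v1=F4 downbeat m6
bar 2: v0=C4 v1=E4 downbeat M3
bar 3: v0=A3 v1=C4 downbeat m3
bar 4: v0=G3 v1=B3 downbeat M3
bar 5: v0=B3 v1=B4 downbeat P8
bar 6: v0=G3 v1=G4 downbeat P8
bar 7: v0=B3 v1=D4 downbeat m3
bar 8: v0=C4 v1=G4 downbeat P5
bar 9: v0=B3 v1=G4 downbeat m6
bar 10: v0=E3 v1=C4 downbeat m6
bar 11: v0=F3 v1=F4 downbeat P8
  -> R7 @ bar 4 tick 0 v(1,): F4->B3 leap 6st
  -> R2 @ bar 5 tick 0 v(0, 1): G3/B3 M3 -> B3/B4 P8 similar
  -> R4 @ bar 5 tick 3 v(0, 1): B3/F4 TT untreated
  -> R7 @ bar 5 tick 3 v(1,): B4->F4 leap 6st
  -> R4 @ bar 7 tick 2 v(0, 1): B3/F4 TT untreated
  -> R2 @ bar 8 tick 0 v(0, 1): B3/D4 m3 -> C4/G4 P5 similar
  -> R2 @ bar 11 tick 0 v(0, 1): E3/C4 m6 -> F3/F4 P8 similar

(4, 0, R7, (1,))
(5, 0, R2, (0, 1))
(5, 3, R4, (0, 1))
(5, 3, R7, (1,))
(7, 2, R4, (0, 1))
(8, 0, R2, (0, 1))
(11, 0, R2, (0, 1))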